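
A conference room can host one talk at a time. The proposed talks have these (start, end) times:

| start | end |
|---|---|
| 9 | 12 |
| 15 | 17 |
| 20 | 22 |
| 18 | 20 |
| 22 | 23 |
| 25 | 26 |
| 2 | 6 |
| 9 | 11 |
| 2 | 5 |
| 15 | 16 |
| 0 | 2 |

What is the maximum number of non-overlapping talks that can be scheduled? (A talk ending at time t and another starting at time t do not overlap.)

8

By end time: (0,2), (2,5), (2,6), (9,11), (9,12), (15,16), (15,17), (18,20), (20,22), (22,23), (25,26).
Pick (0,2); next start ≥ 2 → (2,5); next start ≥ 5 → (9,11); next start ≥ 11 → (15,16); next start ≥ 16 → (18,20); next start ≥ 20 → (20,22); next start ≥ 22 → (22,23); next start ≥ 23 → (25,26).
Selected 8 talks.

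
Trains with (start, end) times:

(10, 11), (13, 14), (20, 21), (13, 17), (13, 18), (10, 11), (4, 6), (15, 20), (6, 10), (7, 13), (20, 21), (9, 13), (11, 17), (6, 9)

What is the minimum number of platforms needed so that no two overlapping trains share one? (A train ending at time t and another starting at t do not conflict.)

Events (time:±→running): 4:+→1 6:-→0 6:+→1 6:+→2 7:+→3 9:-→2 9:+→3 10:-→2 10:+→3 10:+→4 … peak 4.

4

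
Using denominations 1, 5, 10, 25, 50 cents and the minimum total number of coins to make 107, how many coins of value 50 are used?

107 − 2×50→7 − 1×5→2 − 2×1→0
Count of 50: 2

2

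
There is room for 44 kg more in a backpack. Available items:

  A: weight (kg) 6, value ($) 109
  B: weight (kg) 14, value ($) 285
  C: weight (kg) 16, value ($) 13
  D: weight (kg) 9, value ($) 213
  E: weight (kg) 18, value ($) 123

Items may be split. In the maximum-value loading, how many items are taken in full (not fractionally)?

Order: D (213/9=23.67) > B (285/14=20.36) > A (109/6=18.17) > E (123/18=6.83) > C (13/16=0.81)
Fill: take D (9 @ 213) → take B (14 @ 285) → take A (6 @ 109) → take 15/18 of E → 102.50; 44/44 used.
3 item(s) taken whole; one partial (take 15/18 of E).

3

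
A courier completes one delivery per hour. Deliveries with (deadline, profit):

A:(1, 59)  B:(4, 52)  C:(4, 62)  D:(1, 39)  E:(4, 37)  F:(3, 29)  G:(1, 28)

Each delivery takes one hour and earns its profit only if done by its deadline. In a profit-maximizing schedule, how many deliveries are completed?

4

By profit: C(d4,62), A(d1,59), B(d4,52), D(d1,39), E(d4,37), F(d3,29), G(d1,28)
C→slot 4; A→slot 1; B→slot 3; D skipped; E→slot 2; F skipped; G skipped.
4 of 7 scheduled.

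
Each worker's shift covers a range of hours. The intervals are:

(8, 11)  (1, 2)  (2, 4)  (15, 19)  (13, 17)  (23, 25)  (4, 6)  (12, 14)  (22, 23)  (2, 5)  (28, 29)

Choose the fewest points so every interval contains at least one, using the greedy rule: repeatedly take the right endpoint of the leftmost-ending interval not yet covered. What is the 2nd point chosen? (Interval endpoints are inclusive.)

Process intervals by earliest right end; each time one isn't hit yet, stab at its right endpoint.
By right end: [1,2]  [2,4]  [2,5]  [4,6]  [8,11]  [12,14]  [13,17]  [15,19]  [22,23]  [23,25]  [28,29]
[1,2] uncovered → point at 2; [4,6] uncovered → point at 6; [8,11] uncovered → point at 11; [12,14] uncovered → point at 14; [15,19] uncovered → point at 19; [22,23] uncovered → point at 23; [28,29] uncovered → point at 29.
Points: 2, 6, 11, 14, 19, 23, 29 (7 total).

6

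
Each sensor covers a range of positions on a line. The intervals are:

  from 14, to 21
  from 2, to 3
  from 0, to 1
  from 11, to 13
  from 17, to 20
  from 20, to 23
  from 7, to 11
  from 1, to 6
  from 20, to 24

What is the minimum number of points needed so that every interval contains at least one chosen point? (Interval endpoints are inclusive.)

Sort by right endpoint; whenever an interval is uncovered, place a point at its right end.
Sorted: [0,1] [2,3] [1,6] [7,11] [11,13] [17,20] [14,21] [20,23] [20,24]
{[0,1]} hit by 1; {[2,3],[1,6]} hit by 3; {[7,11],[11,13]} hit by 11; {[17,20],[14,21],[20,23],[20,24]} hit by 20.
Points: 1, 3, 11, 20 (4 total).

4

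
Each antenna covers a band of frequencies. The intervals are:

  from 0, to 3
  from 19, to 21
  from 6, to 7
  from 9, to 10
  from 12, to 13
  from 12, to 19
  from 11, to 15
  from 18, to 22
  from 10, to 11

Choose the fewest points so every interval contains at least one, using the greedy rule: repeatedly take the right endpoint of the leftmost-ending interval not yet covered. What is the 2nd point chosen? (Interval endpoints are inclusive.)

Process intervals by earliest right end; each time one isn't hit yet, stab at its right endpoint.
By right end: [0,3]  [6,7]  [9,10]  [10,11]  [12,13]  [11,15]  [12,19]  [19,21]  [18,22]
[0,3] uncovered → point at 3; [6,7] uncovered → point at 7; [9,10] uncovered → point at 10; [12,13] uncovered → point at 13; [19,21] uncovered → point at 21.
Points: 3, 7, 10, 13, 21 (5 total).

7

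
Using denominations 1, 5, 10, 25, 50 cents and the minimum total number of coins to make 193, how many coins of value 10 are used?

Use the largest denomination that fits, subtract, and repeat.
193 − 3×50→43 − 1×25→18 − 1×10→8 − 1×5→3 − 3×1→0
Count of 10: 1

1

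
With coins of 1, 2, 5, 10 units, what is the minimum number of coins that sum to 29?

5

Use the largest denomination that fits, subtract, and repeat.
29 − 2×10→9 − 1×5→4 − 2×2→0
Total coins = 2 + 1 + 2 = 5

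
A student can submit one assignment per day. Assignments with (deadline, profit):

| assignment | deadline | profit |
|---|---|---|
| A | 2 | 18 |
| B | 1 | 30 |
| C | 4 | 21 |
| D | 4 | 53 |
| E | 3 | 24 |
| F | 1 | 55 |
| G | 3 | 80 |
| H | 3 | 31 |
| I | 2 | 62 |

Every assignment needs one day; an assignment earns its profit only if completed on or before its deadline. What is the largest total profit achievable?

250

Sort by profit descending; place each in the latest free slot ≤ its deadline.
Profit order: G=80 I=62 F=55 D=53 H=31 B=30 E=24 C=21 A=18
Assign: G→slot 3, I→slot 2, F→slot 1, D→slot 4, H skipped, B skipped, E skipped, C skipped, A skipped.
Slots: [1:F] [2:I] [3:G] [4:D]
Profit = 55 + 62 + 80 + 53 = 250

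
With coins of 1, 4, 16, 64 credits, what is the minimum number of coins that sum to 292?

Use the largest denomination that fits, subtract, and repeat.
292 = 4×64 + 2×16 + 1×4
Total coins = 4 + 2 + 1 = 7

7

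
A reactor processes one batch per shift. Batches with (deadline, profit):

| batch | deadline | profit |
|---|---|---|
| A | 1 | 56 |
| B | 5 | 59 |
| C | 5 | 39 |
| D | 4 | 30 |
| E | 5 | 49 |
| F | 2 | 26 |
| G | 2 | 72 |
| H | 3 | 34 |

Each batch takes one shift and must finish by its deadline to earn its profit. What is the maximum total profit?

Profit order: G=72 B=59 A=56 E=49 C=39 H=34 D=30 F=26
Assign: G→slot 2, B→slot 5, A→slot 1, E→slot 4, C→slot 3, H skipped, D skipped, F skipped.
Slots: [1:A] [2:G] [3:C] [4:E] [5:B]
Profit = 56 + 72 + 39 + 49 + 59 = 275

275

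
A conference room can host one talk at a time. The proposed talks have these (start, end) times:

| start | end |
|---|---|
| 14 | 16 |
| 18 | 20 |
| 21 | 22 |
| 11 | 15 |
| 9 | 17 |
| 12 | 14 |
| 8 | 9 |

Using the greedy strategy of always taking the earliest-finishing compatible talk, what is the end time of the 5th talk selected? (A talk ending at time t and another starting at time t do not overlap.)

22

Order by finish time; keep every interval that doesn't clash with the previous kept one.
Sorted by end: (8,9)  (12,14)  (11,15)  (14,16)  (9,17)  (18,20)  (21,22)
take (8,9); take (12,14); take (14,16); skip (9,17); take (18,20); take (21,22).
Selected: (8,9) (12,14) (14,16) (18,20) (21,22)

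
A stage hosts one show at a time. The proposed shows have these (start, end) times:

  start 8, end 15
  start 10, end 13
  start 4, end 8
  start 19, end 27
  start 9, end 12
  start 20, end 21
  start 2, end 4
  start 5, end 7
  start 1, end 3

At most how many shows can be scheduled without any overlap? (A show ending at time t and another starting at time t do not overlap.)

Sort by end time and greedily take each interval whose start is ≥ the last chosen end.
By end time: (1,3), (2,4), (5,7), (4,8), (9,12), (10,13), (8,15), (20,21), (19,27).
Pick (1,3); next start ≥ 3 → (5,7); next start ≥ 7 → (9,12); next start ≥ 12 → (20,21).
Selected 4 shows.

4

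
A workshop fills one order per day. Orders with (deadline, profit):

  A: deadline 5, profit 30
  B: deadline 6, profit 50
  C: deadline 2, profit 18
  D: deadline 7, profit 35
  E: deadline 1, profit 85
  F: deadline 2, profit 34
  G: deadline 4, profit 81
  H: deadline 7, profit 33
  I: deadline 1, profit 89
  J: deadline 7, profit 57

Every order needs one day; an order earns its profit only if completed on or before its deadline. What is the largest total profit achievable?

Take jobs in profit order; each goes to the latest open slot no later than its deadline.
Profit order: I=89 E=85 G=81 J=57 B=50 D=35 F=34 H=33 A=30 C=18
Assign: I→slot 1, E skipped, G→slot 4, J→slot 7, B→slot 6, D→slot 5, F→slot 2, H→slot 3, A skipped, C skipped.
Slots: [1:I] [2:F] [3:H] [4:G] [5:D] [6:B] [7:J]
Profit = 89 + 34 + 33 + 81 + 35 + 50 + 57 = 379

379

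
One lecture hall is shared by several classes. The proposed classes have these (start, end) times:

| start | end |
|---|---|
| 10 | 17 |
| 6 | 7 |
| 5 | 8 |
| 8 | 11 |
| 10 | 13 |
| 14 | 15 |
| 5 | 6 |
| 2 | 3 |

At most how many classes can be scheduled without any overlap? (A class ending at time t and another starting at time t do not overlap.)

5

Order by finish time; keep every interval that doesn't clash with the previous kept one.
By end time: (2,3), (5,6), (6,7), (5,8), (8,11), (10,13), (14,15), (10,17).
Pick (2,3); next start ≥ 3 → (5,6); next start ≥ 6 → (6,7); next start ≥ 7 → (8,11); next start ≥ 11 → (14,15).
Selected 5 classes.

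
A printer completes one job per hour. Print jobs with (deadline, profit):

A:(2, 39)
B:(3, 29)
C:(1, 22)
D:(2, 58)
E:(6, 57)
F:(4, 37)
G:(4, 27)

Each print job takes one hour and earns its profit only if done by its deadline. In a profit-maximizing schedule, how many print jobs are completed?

5

By profit: D(d2,58), E(d6,57), A(d2,39), F(d4,37), B(d3,29), G(d4,27), C(d1,22)
D→slot 2; E→slot 6; A→slot 1; F→slot 4; B→slot 3; G skipped; C skipped.
5 of 7 scheduled.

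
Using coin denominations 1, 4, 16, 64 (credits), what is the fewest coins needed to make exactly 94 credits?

7

94 = 1×64 + 1×16 + 3×4 + 2×1
Total coins = 1 + 1 + 3 + 2 = 7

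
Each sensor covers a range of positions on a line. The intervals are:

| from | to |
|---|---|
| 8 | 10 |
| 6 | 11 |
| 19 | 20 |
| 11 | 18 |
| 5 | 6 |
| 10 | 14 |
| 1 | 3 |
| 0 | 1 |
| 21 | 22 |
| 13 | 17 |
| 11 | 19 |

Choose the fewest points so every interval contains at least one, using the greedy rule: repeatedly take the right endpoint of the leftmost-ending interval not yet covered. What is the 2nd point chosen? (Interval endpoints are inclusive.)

6

Process intervals by earliest right end; each time one isn't hit yet, stab at its right endpoint.
By right end: [0,1]  [1,3]  [5,6]  [8,10]  [6,11]  [10,14]  [13,17]  [11,18]  [11,19]  [19,20]  [21,22]
[0,1] uncovered → point at 1; [5,6] uncovered → point at 6; [8,10] uncovered → point at 10; [13,17] uncovered → point at 17; [19,20] uncovered → point at 20; [21,22] uncovered → point at 22.
Points: 1, 6, 10, 17, 20, 22 (6 total).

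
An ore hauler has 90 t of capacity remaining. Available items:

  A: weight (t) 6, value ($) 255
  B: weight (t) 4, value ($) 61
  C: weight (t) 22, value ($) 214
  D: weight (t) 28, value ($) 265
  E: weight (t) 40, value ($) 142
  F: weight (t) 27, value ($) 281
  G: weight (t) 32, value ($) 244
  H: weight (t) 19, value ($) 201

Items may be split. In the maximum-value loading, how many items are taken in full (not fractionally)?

Sort by value per unit weight and fill in that order.
Order: A (255/6=42.50) > B (61/4=15.25) > H (201/19=10.58) > F (281/27=10.41) > C (214/22=9.73) > D (265/28=9.46) > G (244/32=7.62) > E (142/40=3.55)
Fill: take A (6 @ 255) → take B (4 @ 61) → take H (19 @ 201) → take F (27 @ 281) → take C (22 @ 214) → take 12/28 of D → 113.57; 90/90 used.
5 item(s) taken whole; one partial (take 12/28 of D).

5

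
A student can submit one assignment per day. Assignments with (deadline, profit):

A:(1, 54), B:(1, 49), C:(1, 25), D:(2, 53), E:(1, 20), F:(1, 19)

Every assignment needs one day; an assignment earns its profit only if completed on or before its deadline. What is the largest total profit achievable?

Profit order: A=54 D=53 B=49 C=25 E=20 F=19
Assign: A→slot 1, D→slot 2, B skipped, C skipped, E skipped, F skipped.
Slots: [1:A] [2:D]
Profit = 54 + 53 = 107

107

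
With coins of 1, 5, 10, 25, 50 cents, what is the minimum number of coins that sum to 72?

72 = 1×50 + 2×10 + 2×1
Total coins = 1 + 2 + 2 = 5

5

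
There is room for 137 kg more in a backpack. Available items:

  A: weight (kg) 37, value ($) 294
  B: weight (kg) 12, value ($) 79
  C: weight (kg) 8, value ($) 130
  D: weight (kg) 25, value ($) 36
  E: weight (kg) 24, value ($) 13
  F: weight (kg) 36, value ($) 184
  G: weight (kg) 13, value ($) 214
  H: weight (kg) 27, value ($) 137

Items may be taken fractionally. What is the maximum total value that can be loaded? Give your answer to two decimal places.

1043.76

Greedy by value/weight ratio, highest first.
Ratios (sorted): G 16.46, C 16.25, A 7.95, B 6.58, F 5.11, H 5.07, D 1.44, E 0.54
take G (13 @ 214); take C (8 @ 130); take A (37 @ 294); take B (12 @ 79); take F (36 @ 184); take H (27 @ 137); take 4/25 of D → 5.76. Capacity used 137/137.
Total value = 1043.76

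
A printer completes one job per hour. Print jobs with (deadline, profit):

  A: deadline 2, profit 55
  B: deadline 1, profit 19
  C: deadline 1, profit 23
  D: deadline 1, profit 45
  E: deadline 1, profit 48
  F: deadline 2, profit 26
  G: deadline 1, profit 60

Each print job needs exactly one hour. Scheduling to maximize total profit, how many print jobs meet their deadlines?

Sort by profit descending; place each in the latest free slot ≤ its deadline.
By profit: G(d1,60), A(d2,55), E(d1,48), D(d1,45), F(d2,26), C(d1,23), B(d1,19)
G→slot 1; A→slot 2; E skipped; D skipped; F skipped; C skipped; B skipped.
2 of 7 scheduled.

2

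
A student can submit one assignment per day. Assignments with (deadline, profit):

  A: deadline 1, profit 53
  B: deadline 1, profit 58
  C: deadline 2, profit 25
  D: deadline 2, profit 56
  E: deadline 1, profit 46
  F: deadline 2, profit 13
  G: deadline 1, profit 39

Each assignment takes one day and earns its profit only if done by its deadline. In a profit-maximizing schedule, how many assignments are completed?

Sort by profit descending; place each in the latest free slot ≤ its deadline.
By profit: B(d1,58), D(d2,56), A(d1,53), E(d1,46), G(d1,39), C(d2,25), F(d2,13)
B→slot 1; D→slot 2; A skipped; E skipped; G skipped; C skipped; F skipped.
2 of 7 scheduled.

2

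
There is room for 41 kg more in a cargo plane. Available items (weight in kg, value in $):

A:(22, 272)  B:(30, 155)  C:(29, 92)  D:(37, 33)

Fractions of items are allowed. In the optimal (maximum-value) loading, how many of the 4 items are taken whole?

1

Sort by value per unit weight and fill in that order.
Ratios (sorted): A 12.36, B 5.17, C 3.17, D 0.89
take A (22 @ 272); take 19/30 of B → 98.17. Capacity used 41/41.
1 item(s) taken whole; one partial (take 19/30 of B).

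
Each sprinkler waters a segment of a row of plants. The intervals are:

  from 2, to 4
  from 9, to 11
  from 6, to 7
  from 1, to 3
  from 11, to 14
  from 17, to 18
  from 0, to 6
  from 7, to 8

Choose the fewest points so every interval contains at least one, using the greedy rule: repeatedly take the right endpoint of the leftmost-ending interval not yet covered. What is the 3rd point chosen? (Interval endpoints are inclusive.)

Process intervals by earliest right end; each time one isn't hit yet, stab at its right endpoint.
Sorted: [1,3] [2,4] [0,6] [6,7] [7,8] [9,11] [11,14] [17,18]
{[1,3],[2,4],[0,6]} hit by 3; {[6,7],[7,8]} hit by 7; {[9,11],[11,14]} hit by 11; {[17,18]} hit by 18.
Points: 3, 7, 11, 18 (4 total).

11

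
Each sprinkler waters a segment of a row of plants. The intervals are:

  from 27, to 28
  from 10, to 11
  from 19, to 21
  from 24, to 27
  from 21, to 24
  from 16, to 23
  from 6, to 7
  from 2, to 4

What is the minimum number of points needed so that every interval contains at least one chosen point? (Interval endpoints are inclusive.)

5

Sort by right endpoint; whenever an interval is uncovered, place a point at its right end.
Sorted: [2,4] [6,7] [10,11] [19,21] [16,23] [21,24] [24,27] [27,28]
{[2,4]} hit by 4; {[6,7]} hit by 7; {[10,11]} hit by 11; {[19,21],[16,23],[21,24]} hit by 21; {[24,27],[27,28]} hit by 27.
Points: 4, 7, 11, 21, 27 (5 total).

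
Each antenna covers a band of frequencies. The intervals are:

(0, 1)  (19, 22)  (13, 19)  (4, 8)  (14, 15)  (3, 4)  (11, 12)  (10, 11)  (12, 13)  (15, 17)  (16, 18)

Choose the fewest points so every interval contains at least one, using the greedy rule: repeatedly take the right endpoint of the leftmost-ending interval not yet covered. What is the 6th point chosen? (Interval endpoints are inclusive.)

18

Sorted: [0,1] [3,4] [4,8] [10,11] [11,12] [12,13] [14,15] [15,17] [16,18] [13,19] [19,22]
{[0,1]} hit by 1; {[3,4],[4,8]} hit by 4; {[10,11],[11,12]} hit by 11; {[12,13]} hit by 13; {[14,15],[15,17]} hit by 15; {[16,18],[13,19]} hit by 18; {[19,22]} hit by 22.
Points: 1, 4, 11, 13, 15, 18, 22 (7 total).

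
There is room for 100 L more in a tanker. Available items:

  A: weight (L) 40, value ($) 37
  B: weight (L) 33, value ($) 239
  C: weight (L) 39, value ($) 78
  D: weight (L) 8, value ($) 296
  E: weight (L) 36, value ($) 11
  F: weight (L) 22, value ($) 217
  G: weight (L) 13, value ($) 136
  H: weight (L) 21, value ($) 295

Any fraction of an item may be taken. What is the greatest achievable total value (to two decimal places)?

1189.00

Sort by value per unit weight and fill in that order.
Order: D (296/8=37.00) > H (295/21=14.05) > G (136/13=10.46) > F (217/22=9.86) > B (239/33=7.24) > C (78/39=2.00) > A (37/40=0.93) > E (11/36=0.31)
Fill: take D (8 @ 296) → take H (21 @ 295) → take G (13 @ 136) → take F (22 @ 217) → take B (33 @ 239) → take 3/39 of C → 6.00; 100/100 used.
Total value = 1189.00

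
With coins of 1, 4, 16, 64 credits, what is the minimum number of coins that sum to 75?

6

75 − 1×64→11 − 2×4→3 − 3×1→0
Total coins = 1 + 2 + 3 = 6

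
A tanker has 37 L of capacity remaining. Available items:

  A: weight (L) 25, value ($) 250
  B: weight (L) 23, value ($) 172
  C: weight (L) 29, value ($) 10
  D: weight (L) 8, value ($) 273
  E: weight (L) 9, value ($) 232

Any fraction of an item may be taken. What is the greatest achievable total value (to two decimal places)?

705.00

Greedy by value/weight ratio, highest first.
Ratios (sorted): D 34.12, E 25.78, A 10.00, B 7.48, C 0.34
take D (8 @ 273); take E (9 @ 232); take 20/25 of A → 200.00. Capacity used 37/37.
Total value = 705.00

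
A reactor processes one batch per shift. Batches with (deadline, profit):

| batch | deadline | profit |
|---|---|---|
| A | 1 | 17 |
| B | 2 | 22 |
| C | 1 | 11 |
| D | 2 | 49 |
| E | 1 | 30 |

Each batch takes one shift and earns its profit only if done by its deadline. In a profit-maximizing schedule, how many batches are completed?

2

Sort by profit descending; place each in the latest free slot ≤ its deadline.
Profit order: D=49 E=30 B=22 A=17 C=11
Assign: D→slot 2, E→slot 1, B skipped, A skipped, C skipped.
Slots: [1:E] [2:D]
2 of 5 scheduled.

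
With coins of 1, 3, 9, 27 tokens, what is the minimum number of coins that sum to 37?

3

37 = 1×27 + 1×9 + 1×1
Total coins = 1 + 1 + 1 = 3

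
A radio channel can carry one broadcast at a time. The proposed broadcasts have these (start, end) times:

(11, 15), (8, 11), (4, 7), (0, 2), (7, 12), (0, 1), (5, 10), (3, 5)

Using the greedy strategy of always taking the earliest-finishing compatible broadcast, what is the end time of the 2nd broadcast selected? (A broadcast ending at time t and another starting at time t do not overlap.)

5

By end time: (0,1), (0,2), (3,5), (4,7), (5,10), (8,11), (7,12), (11,15).
Pick (0,1); next start ≥ 1 → (3,5); next start ≥ 5 → (5,10); next start ≥ 10 → (11,15).
Selected: (0,1) (3,5) (5,10) (11,15)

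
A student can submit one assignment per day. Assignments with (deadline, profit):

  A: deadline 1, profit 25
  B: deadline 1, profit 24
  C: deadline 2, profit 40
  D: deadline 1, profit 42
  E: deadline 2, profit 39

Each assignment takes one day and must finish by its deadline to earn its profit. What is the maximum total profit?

82

Sort by profit descending; place each in the latest free slot ≤ its deadline.
Profit order: D=42 C=40 E=39 A=25 B=24
Assign: D→slot 1, C→slot 2, E skipped, A skipped, B skipped.
Slots: [1:D] [2:C]
Profit = 42 + 40 = 82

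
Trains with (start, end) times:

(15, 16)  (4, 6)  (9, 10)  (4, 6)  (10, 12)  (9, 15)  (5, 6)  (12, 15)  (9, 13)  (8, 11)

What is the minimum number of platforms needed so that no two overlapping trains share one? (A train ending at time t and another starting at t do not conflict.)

4

starts: [4, 4, 5, 8, 9, 9, 9, 10, 12, 15]
ends:   [6, 6, 6, 10, 11, 12, 13, 15, 15, 16]
s4→1 s4→2 s5→3 e6→2 e6→1 e6→0 s8→1 s9→2 s9→3 s9→4  — peak 4.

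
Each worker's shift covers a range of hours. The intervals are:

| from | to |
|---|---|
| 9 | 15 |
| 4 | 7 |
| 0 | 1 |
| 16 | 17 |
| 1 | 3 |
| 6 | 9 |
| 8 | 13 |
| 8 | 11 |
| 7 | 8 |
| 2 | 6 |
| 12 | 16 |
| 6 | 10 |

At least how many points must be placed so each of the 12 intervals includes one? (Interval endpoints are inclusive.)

Sort by right endpoint; whenever an interval is uncovered, place a point at its right end.
Sorted: [0,1] [1,3] [2,6] [4,7] [7,8] [6,9] [6,10] [8,11] [8,13] [9,15] [12,16] [16,17]
{[0,1],[1,3]} hit by 1; {[2,6],[4,7]} hit by 6; {[7,8],[6,9],[6,10],[8,11],[8,13]} hit by 8; {[9,15],[12,16]} hit by 15; {[16,17]} hit by 17.
Points: 1, 6, 8, 15, 17 (5 total).

5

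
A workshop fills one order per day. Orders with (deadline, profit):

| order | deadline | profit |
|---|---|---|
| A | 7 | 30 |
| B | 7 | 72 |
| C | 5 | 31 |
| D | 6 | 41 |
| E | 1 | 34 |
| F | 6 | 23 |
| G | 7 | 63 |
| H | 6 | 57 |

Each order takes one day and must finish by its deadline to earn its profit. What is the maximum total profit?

Sort by profit descending; place each in the latest free slot ≤ its deadline.
By profit: B(d7,72), G(d7,63), H(d6,57), D(d6,41), E(d1,34), C(d5,31), A(d7,30), F(d6,23)
B→slot 7; G→slot 6; H→slot 5; D→slot 4; E→slot 1; C→slot 3; A→slot 2; F skipped.
Profit = 34 + 30 + 31 + 41 + 57 + 63 + 72 = 328

328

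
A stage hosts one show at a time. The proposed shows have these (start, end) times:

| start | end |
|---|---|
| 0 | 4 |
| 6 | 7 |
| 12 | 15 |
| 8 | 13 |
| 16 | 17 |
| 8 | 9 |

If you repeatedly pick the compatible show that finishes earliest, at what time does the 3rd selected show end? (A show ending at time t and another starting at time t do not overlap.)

Sorted by end: (0,4)  (6,7)  (8,9)  (8,13)  (12,15)  (16,17)
take (0,4); take (6,7); take (8,9); take (12,15); take (16,17).
Selected: (0,4) (6,7) (8,9) (12,15) (16,17)

9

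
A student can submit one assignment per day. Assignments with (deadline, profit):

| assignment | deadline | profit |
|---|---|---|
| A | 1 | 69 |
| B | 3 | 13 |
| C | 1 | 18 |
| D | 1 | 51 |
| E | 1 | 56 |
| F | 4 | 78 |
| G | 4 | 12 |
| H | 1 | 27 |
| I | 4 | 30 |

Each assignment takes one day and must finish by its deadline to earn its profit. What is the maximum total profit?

190

Sort by profit descending; place each in the latest free slot ≤ its deadline.
By profit: F(d4,78), A(d1,69), E(d1,56), D(d1,51), I(d4,30), H(d1,27), C(d1,18), B(d3,13), G(d4,12)
F→slot 4; A→slot 1; E skipped; D skipped; I→slot 3; H skipped; C skipped; B→slot 2; G skipped.
Profit = 69 + 13 + 30 + 78 = 190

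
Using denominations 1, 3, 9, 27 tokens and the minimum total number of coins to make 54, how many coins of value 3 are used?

0

Greedy: take as many of the largest coin as possible, then repeat with the remainder.
54 = 2×27
Count of 3: 0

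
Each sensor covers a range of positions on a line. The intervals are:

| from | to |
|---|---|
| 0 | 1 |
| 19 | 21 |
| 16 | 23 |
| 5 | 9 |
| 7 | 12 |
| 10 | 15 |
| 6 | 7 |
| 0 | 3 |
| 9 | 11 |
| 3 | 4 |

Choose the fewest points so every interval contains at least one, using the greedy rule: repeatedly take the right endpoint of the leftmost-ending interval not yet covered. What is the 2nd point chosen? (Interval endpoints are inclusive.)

By right end: [0,1]  [0,3]  [3,4]  [6,7]  [5,9]  [9,11]  [7,12]  [10,15]  [19,21]  [16,23]
[0,1] uncovered → point at 1; [3,4] uncovered → point at 4; [6,7] uncovered → point at 7; [9,11] uncovered → point at 11; [19,21] uncovered → point at 21.
Points: 1, 4, 7, 11, 21 (5 total).

4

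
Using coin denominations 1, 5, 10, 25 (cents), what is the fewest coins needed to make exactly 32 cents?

32 = 1×25 + 1×5 + 2×1
Total coins = 1 + 1 + 2 = 4

4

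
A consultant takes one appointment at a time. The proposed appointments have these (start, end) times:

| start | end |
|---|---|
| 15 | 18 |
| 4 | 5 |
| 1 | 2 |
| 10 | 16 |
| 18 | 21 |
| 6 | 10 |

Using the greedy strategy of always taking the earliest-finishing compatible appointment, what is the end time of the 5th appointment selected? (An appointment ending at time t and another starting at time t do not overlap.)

By end time: (1,2), (4,5), (6,10), (10,16), (15,18), (18,21).
Pick (1,2); next start ≥ 2 → (4,5); next start ≥ 5 → (6,10); next start ≥ 10 → (10,16); next start ≥ 16 → (18,21).
Selected: (1,2) (4,5) (6,10) (10,16) (18,21)

21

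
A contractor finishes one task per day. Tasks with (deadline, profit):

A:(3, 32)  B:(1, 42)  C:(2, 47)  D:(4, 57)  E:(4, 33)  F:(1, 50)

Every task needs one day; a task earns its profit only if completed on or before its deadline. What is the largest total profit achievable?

187

Take jobs in profit order; each goes to the latest open slot no later than its deadline.
By profit: D(d4,57), F(d1,50), C(d2,47), B(d1,42), E(d4,33), A(d3,32)
D→slot 4; F→slot 1; C→slot 2; B skipped; E→slot 3; A skipped.
Profit = 50 + 47 + 33 + 57 = 187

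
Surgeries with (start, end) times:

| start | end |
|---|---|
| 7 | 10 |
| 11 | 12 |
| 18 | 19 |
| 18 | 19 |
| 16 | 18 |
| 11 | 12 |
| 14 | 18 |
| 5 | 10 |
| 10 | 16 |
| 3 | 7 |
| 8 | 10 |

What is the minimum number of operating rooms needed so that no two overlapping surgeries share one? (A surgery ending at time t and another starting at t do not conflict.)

Count concurrent intervals with a sweep; the peak is the room count.
starts: [3, 5, 7, 8, 10, 11, 11, 14, 16, 18, 18]
ends:   [7, 10, 10, 10, 12, 12, 16, 18, 18, 19, 19]
s3→1 s5→2 e7→1 s7→2 s8→3  — peak 3.

3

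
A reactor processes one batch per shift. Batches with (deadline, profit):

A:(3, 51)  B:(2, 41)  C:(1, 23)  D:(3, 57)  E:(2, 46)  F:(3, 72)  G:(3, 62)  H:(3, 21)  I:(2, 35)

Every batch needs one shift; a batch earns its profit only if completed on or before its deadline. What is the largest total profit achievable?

191

Take jobs in profit order; each goes to the latest open slot no later than its deadline.
By profit: F(d3,72), G(d3,62), D(d3,57), A(d3,51), E(d2,46), B(d2,41), I(d2,35), C(d1,23), H(d3,21)
F→slot 3; G→slot 2; D→slot 1; A skipped; E skipped; B skipped; I skipped; C skipped; H skipped.
Profit = 57 + 62 + 72 = 191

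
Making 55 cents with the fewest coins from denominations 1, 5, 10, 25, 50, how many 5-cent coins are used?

55 = 1×50 + 1×5
Count of 5: 1

1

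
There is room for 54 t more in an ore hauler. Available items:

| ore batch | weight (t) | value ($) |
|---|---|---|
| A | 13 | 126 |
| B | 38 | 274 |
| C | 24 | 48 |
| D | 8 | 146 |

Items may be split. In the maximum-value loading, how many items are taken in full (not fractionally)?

2

Sort by value per unit weight and fill in that order.
Ratios (sorted): D 18.25, A 9.69, B 7.21, C 2.00
take D (8 @ 146); take A (13 @ 126); take 33/38 of B → 237.95. Capacity used 54/54.
2 item(s) taken whole; one partial (take 33/38 of B).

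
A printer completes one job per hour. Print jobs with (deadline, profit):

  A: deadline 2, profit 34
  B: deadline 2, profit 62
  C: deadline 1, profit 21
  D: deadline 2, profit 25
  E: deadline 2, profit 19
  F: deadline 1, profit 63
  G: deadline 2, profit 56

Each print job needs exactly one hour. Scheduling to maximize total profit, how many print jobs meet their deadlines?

2

Sort by profit descending; place each in the latest free slot ≤ its deadline.
By profit: F(d1,63), B(d2,62), G(d2,56), A(d2,34), D(d2,25), C(d1,21), E(d2,19)
F→slot 1; B→slot 2; G skipped; A skipped; D skipped; C skipped; E skipped.
2 of 7 scheduled.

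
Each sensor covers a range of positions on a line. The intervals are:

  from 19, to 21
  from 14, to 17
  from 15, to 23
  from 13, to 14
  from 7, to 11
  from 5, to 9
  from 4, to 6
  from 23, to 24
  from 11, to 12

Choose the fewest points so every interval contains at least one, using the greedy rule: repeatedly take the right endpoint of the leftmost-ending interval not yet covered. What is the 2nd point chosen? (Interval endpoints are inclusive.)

11

By right end: [4,6]  [5,9]  [7,11]  [11,12]  [13,14]  [14,17]  [19,21]  [15,23]  [23,24]
[4,6] uncovered → point at 6; [7,11] uncovered → point at 11; [13,14] uncovered → point at 14; [19,21] uncovered → point at 21; [23,24] uncovered → point at 24.
Points: 6, 11, 14, 21, 24 (5 total).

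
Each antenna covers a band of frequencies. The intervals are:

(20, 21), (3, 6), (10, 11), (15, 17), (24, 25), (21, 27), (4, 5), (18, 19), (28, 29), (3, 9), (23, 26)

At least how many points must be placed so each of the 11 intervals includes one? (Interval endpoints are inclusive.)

Sort by right endpoint; whenever an interval is uncovered, place a point at its right end.
Sorted: [4,5] [3,6] [3,9] [10,11] [15,17] [18,19] [20,21] [24,25] [23,26] [21,27] [28,29]
{[4,5],[3,6],[3,9]} hit by 5; {[10,11]} hit by 11; {[15,17]} hit by 17; {[18,19]} hit by 19; {[20,21]} hit by 21; {[24,25],[23,26],[21,27]} hit by 25; {[28,29]} hit by 29.
Points: 5, 11, 17, 19, 21, 25, 29 (7 total).

7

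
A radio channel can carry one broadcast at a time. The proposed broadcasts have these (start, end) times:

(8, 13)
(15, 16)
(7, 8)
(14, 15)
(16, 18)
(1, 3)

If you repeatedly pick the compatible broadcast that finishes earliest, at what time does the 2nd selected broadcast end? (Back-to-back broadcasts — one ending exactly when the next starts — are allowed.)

Greedy by earliest finish: after sorting by end time, pick each interval compatible with the last pick.
By end time: (1,3), (7,8), (8,13), (14,15), (15,16), (16,18).
Pick (1,3); next start ≥ 3 → (7,8); next start ≥ 8 → (8,13); next start ≥ 13 → (14,15); next start ≥ 15 → (15,16); next start ≥ 16 → (16,18).
Selected: (1,3) (7,8) (8,13) (14,15) (15,16) (16,18)

8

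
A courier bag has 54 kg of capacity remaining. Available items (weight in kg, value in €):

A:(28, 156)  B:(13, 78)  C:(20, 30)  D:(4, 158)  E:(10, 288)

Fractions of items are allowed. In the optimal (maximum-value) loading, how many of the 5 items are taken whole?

Ratios (sorted): D 39.50, E 28.80, B 6.00, A 5.57, C 1.50
take D (4 @ 158); take E (10 @ 288); take B (13 @ 78); take 27/28 of A → 150.43. Capacity used 54/54.
3 item(s) taken whole; one partial (take 27/28 of A).

3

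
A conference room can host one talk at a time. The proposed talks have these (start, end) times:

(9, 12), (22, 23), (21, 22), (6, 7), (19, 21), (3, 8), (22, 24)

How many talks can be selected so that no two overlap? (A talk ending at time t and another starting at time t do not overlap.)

Greedy by earliest finish: after sorting by end time, pick each interval compatible with the last pick.
By end time: (6,7), (3,8), (9,12), (19,21), (21,22), (22,23), (22,24).
Pick (6,7); next start ≥ 7 → (9,12); next start ≥ 12 → (19,21); next start ≥ 21 → (21,22); next start ≥ 22 → (22,23).
Selected 5 talks.

5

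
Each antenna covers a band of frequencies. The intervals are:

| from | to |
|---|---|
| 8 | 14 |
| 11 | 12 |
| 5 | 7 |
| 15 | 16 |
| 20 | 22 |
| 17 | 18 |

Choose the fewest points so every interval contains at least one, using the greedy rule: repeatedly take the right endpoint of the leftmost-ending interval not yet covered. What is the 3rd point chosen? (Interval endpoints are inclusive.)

16

By right end: [5,7]  [11,12]  [8,14]  [15,16]  [17,18]  [20,22]
[5,7] uncovered → point at 7; [11,12] uncovered → point at 12; [15,16] uncovered → point at 16; [17,18] uncovered → point at 18; [20,22] uncovered → point at 22.
Points: 7, 12, 16, 18, 22 (5 total).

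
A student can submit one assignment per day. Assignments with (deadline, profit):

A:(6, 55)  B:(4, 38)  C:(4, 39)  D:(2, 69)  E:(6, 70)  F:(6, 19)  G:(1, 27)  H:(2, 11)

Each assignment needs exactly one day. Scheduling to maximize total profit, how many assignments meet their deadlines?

Sort by profit descending; place each in the latest free slot ≤ its deadline.
By profit: E(d6,70), D(d2,69), A(d6,55), C(d4,39), B(d4,38), G(d1,27), F(d6,19), H(d2,11)
E→slot 6; D→slot 2; A→slot 5; C→slot 4; B→slot 3; G→slot 1; F skipped; H skipped.
6 of 8 scheduled.

6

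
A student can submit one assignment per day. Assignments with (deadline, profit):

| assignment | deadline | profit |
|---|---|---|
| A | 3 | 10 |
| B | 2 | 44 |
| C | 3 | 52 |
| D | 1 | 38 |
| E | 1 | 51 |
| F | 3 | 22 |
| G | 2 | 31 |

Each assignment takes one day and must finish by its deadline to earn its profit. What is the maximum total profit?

Take jobs in profit order; each goes to the latest open slot no later than its deadline.
Profit order: C=52 E=51 B=44 D=38 G=31 F=22 A=10
Assign: C→slot 3, E→slot 1, B→slot 2, D skipped, G skipped, F skipped, A skipped.
Slots: [1:E] [2:B] [3:C]
Profit = 51 + 44 + 52 = 147

147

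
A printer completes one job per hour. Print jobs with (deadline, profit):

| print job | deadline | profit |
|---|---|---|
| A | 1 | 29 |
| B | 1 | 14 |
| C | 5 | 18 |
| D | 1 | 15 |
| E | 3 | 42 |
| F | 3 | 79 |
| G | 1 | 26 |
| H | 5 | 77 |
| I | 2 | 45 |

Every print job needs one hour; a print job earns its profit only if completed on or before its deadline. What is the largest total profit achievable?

Take jobs in profit order; each goes to the latest open slot no later than its deadline.
By profit: F(d3,79), H(d5,77), I(d2,45), E(d3,42), A(d1,29), G(d1,26), C(d5,18), D(d1,15), B(d1,14)
F→slot 3; H→slot 5; I→slot 2; E→slot 1; A skipped; G skipped; C→slot 4; D skipped; B skipped.
Profit = 42 + 45 + 79 + 18 + 77 = 261

261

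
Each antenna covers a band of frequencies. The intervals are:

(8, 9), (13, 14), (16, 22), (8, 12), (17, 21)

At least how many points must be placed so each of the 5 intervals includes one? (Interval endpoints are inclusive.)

Sort by right endpoint; whenever an interval is uncovered, place a point at its right end.
By right end: [8,9]  [8,12]  [13,14]  [17,21]  [16,22]
[8,9] uncovered → point at 9; [13,14] uncovered → point at 14; [17,21] uncovered → point at 21.
Points: 9, 14, 21 (3 total).

3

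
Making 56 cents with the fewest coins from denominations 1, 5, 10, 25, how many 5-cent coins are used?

1

Greedy: take as many of the largest coin as possible, then repeat with the remainder.
56 = 2×25 + 1×5 + 1×1
Count of 5: 1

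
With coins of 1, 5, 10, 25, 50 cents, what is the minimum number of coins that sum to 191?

Use the largest denomination that fits, subtract, and repeat.
191 = 3×50 + 1×25 + 1×10 + 1×5 + 1×1
Total coins = 3 + 1 + 1 + 1 + 1 = 7

7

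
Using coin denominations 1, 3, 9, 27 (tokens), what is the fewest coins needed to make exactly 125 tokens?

9

125 = 4×27 + 1×9 + 2×3 + 2×1
Total coins = 4 + 1 + 2 + 2 = 9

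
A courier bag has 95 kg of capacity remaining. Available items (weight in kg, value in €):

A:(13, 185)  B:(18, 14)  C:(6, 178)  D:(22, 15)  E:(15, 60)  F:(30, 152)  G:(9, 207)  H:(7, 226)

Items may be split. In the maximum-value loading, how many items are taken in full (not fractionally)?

Ratios (sorted): H 32.29, C 29.67, G 23.00, A 14.23, F 5.07, E 4.00, B 0.78, D 0.68
take H (7 @ 226); take C (6 @ 178); take G (9 @ 207); take A (13 @ 185); take F (30 @ 152); take E (15 @ 60); take 15/18 of B → 11.67. Capacity used 95/95.
6 item(s) taken whole; one partial (take 15/18 of B).

6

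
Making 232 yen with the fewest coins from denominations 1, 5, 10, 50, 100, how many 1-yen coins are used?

232 = 2×100 + 3×10 + 2×1
Count of 1: 2

2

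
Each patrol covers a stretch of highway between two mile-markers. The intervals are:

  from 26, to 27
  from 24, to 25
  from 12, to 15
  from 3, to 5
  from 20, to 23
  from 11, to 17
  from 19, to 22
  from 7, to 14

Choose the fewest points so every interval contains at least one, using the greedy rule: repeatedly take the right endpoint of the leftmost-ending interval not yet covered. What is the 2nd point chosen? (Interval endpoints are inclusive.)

14

Sorted: [3,5] [7,14] [12,15] [11,17] [19,22] [20,23] [24,25] [26,27]
{[3,5]} hit by 5; {[7,14],[12,15],[11,17]} hit by 14; {[19,22],[20,23]} hit by 22; {[24,25]} hit by 25; {[26,27]} hit by 27.
Points: 5, 14, 22, 25, 27 (5 total).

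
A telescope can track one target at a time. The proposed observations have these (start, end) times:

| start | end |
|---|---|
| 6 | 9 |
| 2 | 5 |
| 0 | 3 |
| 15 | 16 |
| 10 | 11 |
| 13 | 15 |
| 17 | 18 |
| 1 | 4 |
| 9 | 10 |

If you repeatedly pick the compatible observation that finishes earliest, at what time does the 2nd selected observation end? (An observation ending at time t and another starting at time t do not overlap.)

Order by finish time; keep every interval that doesn't clash with the previous kept one.
By end time: (0,3), (1,4), (2,5), (6,9), (9,10), (10,11), (13,15), (15,16), (17,18).
Pick (0,3); next start ≥ 3 → (6,9); next start ≥ 9 → (9,10); next start ≥ 10 → (10,11); next start ≥ 11 → (13,15); next start ≥ 15 → (15,16); next start ≥ 16 → (17,18).
Selected: (0,3) (6,9) (9,10) (10,11) (13,15) (15,16) (17,18)

9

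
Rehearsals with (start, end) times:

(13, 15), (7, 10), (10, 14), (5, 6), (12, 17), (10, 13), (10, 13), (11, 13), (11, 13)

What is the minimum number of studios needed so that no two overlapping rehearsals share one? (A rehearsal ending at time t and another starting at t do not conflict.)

Count concurrent intervals with a sweep; the peak is the room count.
starts: [5, 7, 10, 10, 10, 11, 11, 12, 13]
ends:   [6, 10, 13, 13, 13, 13, 14, 15, 17]
s5→1 e6→0 s7→1 e10→0 s10→1 s10→2 s10→3 s11→4 s11→5 s12→6  — peak 6.

6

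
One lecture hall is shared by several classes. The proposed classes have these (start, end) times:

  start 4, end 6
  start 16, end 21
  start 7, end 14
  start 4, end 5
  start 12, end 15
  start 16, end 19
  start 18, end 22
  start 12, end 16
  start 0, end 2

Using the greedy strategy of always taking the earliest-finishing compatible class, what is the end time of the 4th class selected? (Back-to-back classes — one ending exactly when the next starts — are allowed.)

19

Sort by end time and greedily take each interval whose start is ≥ the last chosen end.
Sorted by end: (0,2)  (4,5)  (4,6)  (7,14)  (12,15)  (12,16)  (16,19)  (16,21)  (18,22)
take (0,2); take (4,5); take (7,14); take (16,19); skip (16,21).
Selected: (0,2) (4,5) (7,14) (16,19)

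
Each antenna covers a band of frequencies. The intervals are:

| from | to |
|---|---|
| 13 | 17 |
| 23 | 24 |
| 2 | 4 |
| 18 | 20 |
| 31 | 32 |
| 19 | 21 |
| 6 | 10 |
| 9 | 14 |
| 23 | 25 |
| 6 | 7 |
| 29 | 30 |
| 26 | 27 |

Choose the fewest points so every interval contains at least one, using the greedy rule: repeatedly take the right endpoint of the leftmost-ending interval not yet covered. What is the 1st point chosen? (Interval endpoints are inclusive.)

4

Sorted: [2,4] [6,7] [6,10] [9,14] [13,17] [18,20] [19,21] [23,24] [23,25] [26,27] [29,30] [31,32]
{[2,4]} hit by 4; {[6,7],[6,10]} hit by 7; {[9,14],[13,17]} hit by 14; {[18,20],[19,21]} hit by 20; {[23,24],[23,25]} hit by 24; {[26,27]} hit by 27; {[29,30]} hit by 30; {[31,32]} hit by 32.
Points: 4, 7, 14, 20, 24, 27, 30, 32 (8 total).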